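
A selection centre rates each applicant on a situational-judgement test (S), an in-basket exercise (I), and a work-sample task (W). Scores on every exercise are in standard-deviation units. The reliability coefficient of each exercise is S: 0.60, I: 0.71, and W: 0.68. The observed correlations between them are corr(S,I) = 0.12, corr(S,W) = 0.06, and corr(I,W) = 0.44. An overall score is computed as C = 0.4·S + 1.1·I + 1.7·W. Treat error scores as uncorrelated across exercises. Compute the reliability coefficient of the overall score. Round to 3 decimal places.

0.780

Var(C) = 0.4² + 1.1² + 1.7² + 2·[0.44·0.12 + 0.68·0.06 + 1.87·0.44] = 4.26 + 1.8328 = 6.0928.
With uncorrelated errors the cross-covariances are all true-score covariance, so they carry over unchanged; only the diagonal terms shrink to ρᵢσᵢ².
True-score variance = [0.4²·0.60 + 1.1²·0.71 + 1.7²·0.68] + 1.8328 = 2.9203 + 1.8328 = 4.7531.
Reliability = 4.7531 / 6.0928 = 0.780.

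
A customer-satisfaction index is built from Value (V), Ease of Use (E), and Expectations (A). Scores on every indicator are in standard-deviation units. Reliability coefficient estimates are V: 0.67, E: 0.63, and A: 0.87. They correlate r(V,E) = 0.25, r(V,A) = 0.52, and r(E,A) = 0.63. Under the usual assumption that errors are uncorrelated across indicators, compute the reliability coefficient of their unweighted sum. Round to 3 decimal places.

Var(V+E+A) = 3 + 2·[0.25 + 0.52 + 0.63] = 3 + 2.8 = 5.8.
Under uncorrelated errors the observed covariances equal the true-score covariances, so only the own-variance terms attenuate.
True-score variance = [0.67 + 0.63 + 0.87] + 2.8 = 2.17 + 2.8 = 4.97.
Reliability = 4.97 / 5.8 = 0.857.

0.857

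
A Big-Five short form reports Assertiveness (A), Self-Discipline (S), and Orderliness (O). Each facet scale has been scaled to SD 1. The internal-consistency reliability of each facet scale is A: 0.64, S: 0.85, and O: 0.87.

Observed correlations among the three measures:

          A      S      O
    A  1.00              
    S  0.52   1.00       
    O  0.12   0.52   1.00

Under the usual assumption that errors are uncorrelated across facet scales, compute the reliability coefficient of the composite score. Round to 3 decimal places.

0.880

Var(A+S+O) = 3 + 2·[0.52 + 0.12 + 0.52] = 3 + 2.32 = 5.32.
Under uncorrelated errors the observed covariances equal the true-score covariances, so only the own-variance terms attenuate.
True-score variance = [0.64 + 0.85 + 0.87] + 2.32 = 2.36 + 2.32 = 4.68.
Reliability = 4.68 / 5.32 = 0.880.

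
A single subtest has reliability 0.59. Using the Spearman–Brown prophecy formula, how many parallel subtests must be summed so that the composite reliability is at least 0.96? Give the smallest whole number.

k ≥ ρ*(1−ρ₁)/(ρ₁(1−ρ*)) = 0.96·0.41 / (0.59·0.04) = 16.678.
Smallest integer k = 17.

17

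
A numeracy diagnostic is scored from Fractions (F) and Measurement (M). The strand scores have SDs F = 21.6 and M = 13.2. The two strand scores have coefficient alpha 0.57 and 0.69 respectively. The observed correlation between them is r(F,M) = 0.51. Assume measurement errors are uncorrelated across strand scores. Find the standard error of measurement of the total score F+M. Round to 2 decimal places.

15.96

Var(total) = 640.8 + 290.822 = 931.622.
True-score variance = 386.165 + 290.822 = 676.987, so reliability = 0.7267.
Error variance = 931.622 − 676.987 = 254.635; SEM = √254.635 = 15.96.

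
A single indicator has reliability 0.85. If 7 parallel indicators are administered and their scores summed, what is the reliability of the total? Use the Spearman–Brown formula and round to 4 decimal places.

0.9754

ρ_k = kρ / (1 + (k−1)ρ) = 7·0.85 / (1 + 6·0.85) = 5.950 / 6.100 = 0.9754.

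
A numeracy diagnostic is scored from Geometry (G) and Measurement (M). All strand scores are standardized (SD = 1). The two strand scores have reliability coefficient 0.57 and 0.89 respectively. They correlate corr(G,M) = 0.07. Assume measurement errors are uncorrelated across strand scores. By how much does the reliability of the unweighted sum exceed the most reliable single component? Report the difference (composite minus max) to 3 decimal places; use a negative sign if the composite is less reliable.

Var(sum) = 2 + 0.14 = 2.14; true-score variance = 1.46 + 0.14 = 1.6; composite reliability = 0.7477.
Max component reliability = 0.8900.
Difference = 0.7477 − 0.8900 = -0.142.

-0.142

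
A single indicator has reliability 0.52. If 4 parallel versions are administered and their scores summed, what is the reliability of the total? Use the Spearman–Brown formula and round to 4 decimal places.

ρ_k = kρ / (1 + (k−1)ρ) = 4·0.52 / (1 + 3·0.52) = 2.080 / 2.560 = 0.8125.

0.8125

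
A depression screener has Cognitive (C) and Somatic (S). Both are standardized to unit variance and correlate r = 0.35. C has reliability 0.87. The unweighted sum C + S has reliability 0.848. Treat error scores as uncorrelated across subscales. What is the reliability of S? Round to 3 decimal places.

Var(C+S) = 2 + 2·0.35 = 2.700.
True-score variance = ρ_C + ρ_S + 2·0.35, so 0.848 = (0.87 + ρ_S + 0.70) / 2.700.
ρ_S = 0.848·2.700 − 0.87 − 0.70 = 0.720.

0.720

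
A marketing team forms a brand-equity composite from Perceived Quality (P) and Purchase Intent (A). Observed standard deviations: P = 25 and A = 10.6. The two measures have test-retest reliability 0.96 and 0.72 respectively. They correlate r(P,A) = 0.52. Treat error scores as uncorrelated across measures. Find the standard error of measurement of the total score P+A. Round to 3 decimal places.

7.514

Var(total) = 737.36 + 275.6 = 1012.96.
True-score variance = 680.899 + 275.6 = 956.499, so reliability = 0.9443.
Error variance = 1012.96 − 956.499 = 56.4608; SEM = √56.4608 = 7.514.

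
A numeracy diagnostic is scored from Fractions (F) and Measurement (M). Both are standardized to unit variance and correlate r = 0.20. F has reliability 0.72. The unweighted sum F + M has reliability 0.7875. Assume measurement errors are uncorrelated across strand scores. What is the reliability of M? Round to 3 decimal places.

0.770

Var(F+M) = 2 + 2·0.20 = 2.400.
True-score variance = ρ_F + ρ_M + 2·0.20, so 0.7875 = (0.72 + ρ_M + 0.40) / 2.400.
ρ_M = 0.7875·2.400 − 0.72 − 0.40 = 0.770.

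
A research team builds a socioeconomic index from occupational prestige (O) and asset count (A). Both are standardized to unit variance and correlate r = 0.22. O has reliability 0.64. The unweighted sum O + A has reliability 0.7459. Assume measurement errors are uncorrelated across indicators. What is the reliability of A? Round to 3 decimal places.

0.740

Var(O+A) = 2 + 2·0.22 = 2.440.
True-score variance = ρ_O + ρ_A + 2·0.22, so 0.7459 = (0.64 + ρ_A + 0.44) / 2.440.
ρ_A = 0.7459·2.440 − 0.64 − 0.44 = 0.740.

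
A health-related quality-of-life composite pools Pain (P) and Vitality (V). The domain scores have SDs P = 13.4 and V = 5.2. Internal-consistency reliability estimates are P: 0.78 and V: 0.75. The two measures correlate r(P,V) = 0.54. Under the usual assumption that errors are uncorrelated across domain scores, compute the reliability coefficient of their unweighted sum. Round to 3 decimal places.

Var(P+V) = 13.4² + 5.2² + 2·[13.4·5.2·0.54] = 206.6 + 75.2544 = 281.854.
Under uncorrelated errors the observed covariances equal the true-score covariances, so only the own-variance terms attenuate.
True-score variance = [13.4²·0.78 + 5.2²·0.75] + 75.2544 = 160.337 + 75.2544 = 235.591.
Reliability = 235.591 / 281.854 = 0.836.

0.836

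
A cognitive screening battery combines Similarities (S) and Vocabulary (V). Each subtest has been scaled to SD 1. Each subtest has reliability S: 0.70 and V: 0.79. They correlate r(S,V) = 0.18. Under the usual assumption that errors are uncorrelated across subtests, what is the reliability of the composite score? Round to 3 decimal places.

0.784

Var(S+V) = 2 + 2·[0.18] = 2 + 0.36 = 2.36.
Because errors are independent across components, Cov(Tᵢ,Tⱼ) = Cov(Xᵢ,Xⱼ); the off-diagonal part of the true-score variance is the same as above.
True-score variance = [0.70 + 0.79] + 0.36 = 1.49 + 0.36 = 1.85.
Reliability = 1.85 / 2.36 = 0.784.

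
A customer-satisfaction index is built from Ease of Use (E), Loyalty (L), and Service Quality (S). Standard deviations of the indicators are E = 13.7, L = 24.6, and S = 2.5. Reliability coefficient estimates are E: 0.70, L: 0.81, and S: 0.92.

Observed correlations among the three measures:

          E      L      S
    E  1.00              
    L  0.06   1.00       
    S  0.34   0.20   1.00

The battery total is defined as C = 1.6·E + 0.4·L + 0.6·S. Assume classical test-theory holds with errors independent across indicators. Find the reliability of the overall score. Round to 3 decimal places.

0.743

Var(C) = 1.6²·13.7² + 0.4²·24.6² + 0.6²·2.5² + 2·[0.64·13.7·24.6·0.06 + 0.96·13.7·2.5·0.34 + 0.24·24.6·2.5·0.20] = 579.562 + 54.1455 = 633.708.
Under uncorrelated errors the observed covariances equal the true-score covariances, so only the own-variance terms attenuate.
True-score variance = [1.6²·13.7²·0.70 + 0.4²·24.6²·0.81 + 0.6²·2.5²·0.92] + 54.1455 = 416.839 + 54.1455 = 470.985.
Reliability = 470.985 / 633.708 = 0.743.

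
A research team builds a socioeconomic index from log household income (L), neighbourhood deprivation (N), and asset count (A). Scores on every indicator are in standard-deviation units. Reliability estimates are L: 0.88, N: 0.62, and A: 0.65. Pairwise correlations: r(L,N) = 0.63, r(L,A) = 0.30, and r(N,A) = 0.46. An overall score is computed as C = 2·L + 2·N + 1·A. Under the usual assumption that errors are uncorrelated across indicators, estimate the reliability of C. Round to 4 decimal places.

0.8624

Var(C) = 2² + 2² + 1 + 2·[4·0.63 + 2·0.30 + 2·0.46] = 9 + 8.08 = 17.08.
Under uncorrelated errors the observed covariances equal the true-score covariances, so only the own-variance terms attenuate.
True-score variance = [2²·0.88 + 2²·0.62 + 0.65] + 8.08 = 6.65 + 8.08 = 14.73.
Reliability = 14.73 / 17.08 = 0.8624.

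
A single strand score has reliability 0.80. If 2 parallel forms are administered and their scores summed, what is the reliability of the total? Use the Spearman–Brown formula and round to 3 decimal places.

0.889

ρ_k = kρ / (1 + (k−1)ρ) = 2·0.80 / (1 + 1·0.80) = 1.600 / 1.800 = 0.889.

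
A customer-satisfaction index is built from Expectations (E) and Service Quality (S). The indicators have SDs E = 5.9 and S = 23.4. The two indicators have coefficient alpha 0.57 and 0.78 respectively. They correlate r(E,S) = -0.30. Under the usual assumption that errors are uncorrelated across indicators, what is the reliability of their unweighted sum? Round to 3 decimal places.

Var(E+S) = 5.9² + 23.4² + 2·[5.9·23.4·(-0.30)] = 582.37 − 82.836 = 499.534.
Because errors are independent across components, Cov(Tᵢ,Tⱼ) = Cov(Xᵢ,Xⱼ); the off-diagonal part of the true-score variance is the same as above.
True-score variance = [5.9²·0.57 + 23.4²·0.78] − 82.836 = 446.938 − 82.836 = 364.102.
Reliability = 364.102 / 499.534 = 0.729.

0.729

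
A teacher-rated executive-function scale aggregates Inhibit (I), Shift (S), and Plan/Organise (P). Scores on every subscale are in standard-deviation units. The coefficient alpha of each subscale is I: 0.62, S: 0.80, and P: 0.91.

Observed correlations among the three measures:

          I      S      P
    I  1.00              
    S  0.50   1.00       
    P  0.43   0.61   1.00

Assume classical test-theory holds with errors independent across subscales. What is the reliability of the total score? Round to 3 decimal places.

0.890

Var(I+S+P) = 3 + 2·[0.50 + 0.43 + 0.61] = 3 + 3.08 = 6.08.
Because errors are independent across components, Cov(Tᵢ,Tⱼ) = Cov(Xᵢ,Xⱼ); the off-diagonal part of the true-score variance is the same as above.
True-score variance = [0.62 + 0.80 + 0.91] + 3.08 = 2.33 + 3.08 = 5.41.
Reliability = 5.41 / 6.08 = 0.890.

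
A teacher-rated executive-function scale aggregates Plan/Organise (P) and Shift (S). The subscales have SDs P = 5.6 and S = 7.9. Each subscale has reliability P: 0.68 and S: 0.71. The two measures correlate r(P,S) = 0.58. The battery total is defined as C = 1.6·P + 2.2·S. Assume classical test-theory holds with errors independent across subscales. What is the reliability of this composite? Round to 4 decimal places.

Var(C) = 1.6²·5.6² + 2.2²·7.9² + 2·[3.52·5.6·7.9·0.58] = 382.346 + 180.641 = 562.987.
Under uncorrelated errors the observed covariances equal the true-score covariances, so only the own-variance terms attenuate.
True-score variance = [1.6²·5.6²·0.68 + 2.2²·7.9²·0.71] + 180.641 = 269.057 + 180.641 = 449.698.
Reliability = 449.698 / 562.987 = 0.7988.

0.7988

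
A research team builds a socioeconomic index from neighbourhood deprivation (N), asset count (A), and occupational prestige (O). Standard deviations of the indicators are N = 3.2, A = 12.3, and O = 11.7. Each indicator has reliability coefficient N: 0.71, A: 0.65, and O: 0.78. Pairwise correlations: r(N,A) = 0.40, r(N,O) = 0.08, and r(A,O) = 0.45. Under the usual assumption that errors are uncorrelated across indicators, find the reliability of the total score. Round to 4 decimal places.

Var(N+A+O) = 3.2² + 12.3² + 11.7² + 2·[3.2·12.3·0.40 + 3.2·11.7·0.08 + 12.3·11.7·0.45] = 298.42 + 166.997 = 465.417.
With uncorrelated errors the cross-covariances are all true-score covariance, so they carry over unchanged; only the diagonal terms shrink to ρᵢσᵢ².
True-score variance = [3.2²·0.71 + 12.3²·0.65 + 11.7²·0.78] + 166.997 = 212.383 + 166.997 = 379.381.
Reliability = 379.381 / 465.417 = 0.8151.

0.8151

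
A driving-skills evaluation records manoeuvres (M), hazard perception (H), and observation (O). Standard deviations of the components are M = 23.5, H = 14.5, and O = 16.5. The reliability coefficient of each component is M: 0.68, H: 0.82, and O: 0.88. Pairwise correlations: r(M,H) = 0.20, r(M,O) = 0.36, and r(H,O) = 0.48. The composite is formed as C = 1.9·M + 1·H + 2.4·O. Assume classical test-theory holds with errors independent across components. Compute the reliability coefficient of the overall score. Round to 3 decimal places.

0.852

Var(C) = 1.9²·23.5² + 14.5² + 2.4²·16.5² + 2·[1.9·23.5·14.5·0.20 + 4.56·23.5·16.5·0.36 + 2.4·14.5·16.5·0.48] = 3772.03 + 2083.26 = 5855.3.
With uncorrelated errors the cross-covariances are all true-score covariance, so they carry over unchanged; only the diagonal terms shrink to ρᵢσᵢ².
True-score variance = [1.9²·23.5²·0.68 + 14.5²·0.82 + 2.4²·16.5²·0.88] + 2083.26 = 2908.05 + 2083.26 = 4991.31.
Reliability = 4991.31 / 5855.3 = 0.852.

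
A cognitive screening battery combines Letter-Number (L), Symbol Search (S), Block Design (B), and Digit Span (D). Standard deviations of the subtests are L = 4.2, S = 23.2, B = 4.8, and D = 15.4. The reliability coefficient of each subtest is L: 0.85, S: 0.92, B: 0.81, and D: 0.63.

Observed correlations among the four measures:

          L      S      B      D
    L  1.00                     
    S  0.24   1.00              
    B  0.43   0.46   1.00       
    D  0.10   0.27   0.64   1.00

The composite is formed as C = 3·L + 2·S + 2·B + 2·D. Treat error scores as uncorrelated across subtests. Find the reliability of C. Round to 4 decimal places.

Var(C) = 3²·4.2² + 2²·23.2² + 2²·4.8² + 2²·15.4² + 2·[6·4.2·23.2·0.24 + 6·4.2·4.8·0.43 + 6·4.2·15.4·0.10 + 4·23.2·4.8·0.46 + 4·23.2·15.4·0.27 + 4·4.8·15.4·0.64] = 3352.52 + 2022.27 = 5374.79.
With uncorrelated errors the cross-covariances are all true-score covariance, so they carry over unchanged; only the diagonal terms shrink to ρᵢσᵢ².
True-score variance = [3²·4.2²·0.85 + 2²·23.2²·0.92 + 2²·4.8²·0.81 + 2²·15.4²·0.63] + 2022.27 = 2787.96 + 2022.27 = 4810.23.
Reliability = 4810.23 / 5374.79 = 0.8950.

0.8950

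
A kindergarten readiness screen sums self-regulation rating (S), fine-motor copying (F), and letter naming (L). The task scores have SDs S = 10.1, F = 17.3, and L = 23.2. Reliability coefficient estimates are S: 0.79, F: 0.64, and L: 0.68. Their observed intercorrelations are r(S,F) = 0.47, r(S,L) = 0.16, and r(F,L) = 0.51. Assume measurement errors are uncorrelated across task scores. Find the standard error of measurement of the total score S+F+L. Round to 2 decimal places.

17.36

Var(total) = 939.54 + 648.616 = 1588.16.
True-score variance = 638.137 + 648.616 = 1286.75, so reliability = 0.8102.
Error variance = 1588.16 − 1286.75 = 301.403; SEM = √301.403 = 17.36.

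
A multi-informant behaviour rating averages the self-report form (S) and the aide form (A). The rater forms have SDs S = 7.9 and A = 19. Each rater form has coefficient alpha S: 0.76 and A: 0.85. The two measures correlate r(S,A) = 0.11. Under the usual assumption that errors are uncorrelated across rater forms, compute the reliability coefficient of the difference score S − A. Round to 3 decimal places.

0.823

Var(S−A) = 7.9² + 19² − 2·7.9·19·0.11 = 423.41 − 33.022 = 390.388.
Under uncorrelated errors the observed covariances equal the true-score covariances, so only the own-variance terms attenuate.
True-score variance = [7.9²·0.76 + 19²·0.85] − 33.022 = 354.282 − 33.022 = 321.26.
Reliability = 321.26 / 390.388 = 0.823.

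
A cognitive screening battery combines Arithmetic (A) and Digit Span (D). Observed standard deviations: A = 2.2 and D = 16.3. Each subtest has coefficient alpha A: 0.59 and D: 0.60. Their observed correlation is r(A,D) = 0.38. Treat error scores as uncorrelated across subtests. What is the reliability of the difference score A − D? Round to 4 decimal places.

Var(A−D) = 2.2² + 16.3² − 2·2.2·16.3·0.38 = 270.53 − 27.2536 = 243.276.
Under uncorrelated errors the observed covariances equal the true-score covariances, so only the own-variance terms attenuate.
True-score variance = [2.2²·0.59 + 16.3²·0.60] − 27.2536 = 162.27 − 27.2536 = 135.016.
Reliability = 135.016 / 243.276 = 0.5550.

0.5550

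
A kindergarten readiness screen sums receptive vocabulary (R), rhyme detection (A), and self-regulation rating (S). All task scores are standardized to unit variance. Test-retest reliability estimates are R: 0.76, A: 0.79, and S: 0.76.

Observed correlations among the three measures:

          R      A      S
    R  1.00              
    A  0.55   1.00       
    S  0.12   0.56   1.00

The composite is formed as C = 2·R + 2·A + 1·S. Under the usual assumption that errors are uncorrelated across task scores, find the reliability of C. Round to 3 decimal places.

Var(C) = 2² + 2² + 1 + 2·[4·0.55 + 2·0.12 + 2·0.56] = 9 + 7.12 = 16.12.
Under uncorrelated errors the observed covariances equal the true-score covariances, so only the own-variance terms attenuate.
True-score variance = [2²·0.76 + 2²·0.79 + 0.76] + 7.12 = 6.96 + 7.12 = 14.08.
Reliability = 14.08 / 16.12 = 0.873.

0.873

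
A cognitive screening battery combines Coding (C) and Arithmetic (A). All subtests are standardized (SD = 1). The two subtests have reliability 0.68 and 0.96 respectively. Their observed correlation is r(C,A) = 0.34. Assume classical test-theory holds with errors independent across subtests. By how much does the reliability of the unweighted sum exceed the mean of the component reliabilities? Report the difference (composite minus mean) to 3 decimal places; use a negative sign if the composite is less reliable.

0.046

Var(sum) = 2 + 0.68 = 2.68; true-score variance = 1.64 + 0.68 = 2.32; composite reliability = 0.8657.
Mean component reliability = 0.8200.
Difference = 0.8657 − 0.8200 = 0.046.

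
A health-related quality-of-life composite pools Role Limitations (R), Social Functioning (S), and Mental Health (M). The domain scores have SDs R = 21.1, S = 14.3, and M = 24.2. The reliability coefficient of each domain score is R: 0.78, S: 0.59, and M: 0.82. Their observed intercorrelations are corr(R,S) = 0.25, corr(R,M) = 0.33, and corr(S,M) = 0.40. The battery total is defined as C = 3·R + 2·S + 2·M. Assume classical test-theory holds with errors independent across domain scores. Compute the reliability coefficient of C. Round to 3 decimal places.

0.854

Var(C) = 3²·21.1² + 2²·14.3² + 2²·24.2² + 2·[6·21.1·14.3·0.25 + 6·21.1·24.2·0.33 + 4·14.3·24.2·0.40] = 7167.41 + 4034.64 = 11202.
Because errors are independent across components, Cov(Tᵢ,Tⱼ) = Cov(Xᵢ,Xⱼ); the off-diagonal part of the true-score variance is the same as above.
True-score variance = [3²·21.1²·0.78 + 2²·14.3²·0.59 + 2²·24.2²·0.82] + 4034.64 = 5528.87 + 4034.64 = 9563.51.
Reliability = 9563.51 / 11202 = 0.854.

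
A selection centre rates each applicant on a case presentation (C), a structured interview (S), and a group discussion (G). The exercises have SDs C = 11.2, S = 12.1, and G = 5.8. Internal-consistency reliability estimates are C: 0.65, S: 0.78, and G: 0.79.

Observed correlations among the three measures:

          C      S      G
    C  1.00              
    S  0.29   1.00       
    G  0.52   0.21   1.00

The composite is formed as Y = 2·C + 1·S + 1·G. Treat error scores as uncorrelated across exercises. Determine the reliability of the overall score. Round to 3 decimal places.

0.786

Var(Y) = 2²·11.2² + 12.1² + 5.8² + 2·[2·11.2·12.1·0.29 + 2·11.2·5.8·0.52 + 12.1·5.8·0.21] = 681.81 + 321.796 = 1003.61.
With uncorrelated errors the cross-covariances are all true-score covariance, so they carry over unchanged; only the diagonal terms shrink to ρᵢσᵢ².
True-score variance = [2²·11.2²·0.65 + 12.1²·0.78 + 5.8²·0.79] + 321.796 = 466.919 + 321.796 = 788.715.
Reliability = 788.715 / 1003.61 = 0.786.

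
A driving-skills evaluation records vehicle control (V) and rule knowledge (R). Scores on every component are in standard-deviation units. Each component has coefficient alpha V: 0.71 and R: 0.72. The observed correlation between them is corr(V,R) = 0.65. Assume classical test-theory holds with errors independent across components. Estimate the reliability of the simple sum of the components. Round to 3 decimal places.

Var(V+R) = 2 + 2·[0.65] = 2 + 1.3 = 3.3.
Because errors are independent across components, Cov(Tᵢ,Tⱼ) = Cov(Xᵢ,Xⱼ); the off-diagonal part of the true-score variance is the same as above.
True-score variance = [0.71 + 0.72] + 1.3 = 1.43 + 1.3 = 2.73.
Reliability = 2.73 / 3.3 = 0.827.

0.827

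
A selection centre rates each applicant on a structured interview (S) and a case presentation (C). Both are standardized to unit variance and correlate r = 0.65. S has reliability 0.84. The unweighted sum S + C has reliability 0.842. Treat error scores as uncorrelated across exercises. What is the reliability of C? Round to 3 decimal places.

0.639

Var(S+C) = 2 + 2·0.65 = 3.300.
True-score variance = ρ_S + ρ_C + 2·0.65, so 0.842 = (0.84 + ρ_C + 1.30) / 3.300.
ρ_C = 0.842·3.300 − 0.84 − 1.30 = 0.639.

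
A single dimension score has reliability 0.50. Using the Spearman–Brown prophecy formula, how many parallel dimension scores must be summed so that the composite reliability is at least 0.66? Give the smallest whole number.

2

k ≥ ρ*(1−ρ₁)/(ρ₁(1−ρ*)) = 0.66·0.50 / (0.50·0.34) = 1.941.
Smallest integer k = 2.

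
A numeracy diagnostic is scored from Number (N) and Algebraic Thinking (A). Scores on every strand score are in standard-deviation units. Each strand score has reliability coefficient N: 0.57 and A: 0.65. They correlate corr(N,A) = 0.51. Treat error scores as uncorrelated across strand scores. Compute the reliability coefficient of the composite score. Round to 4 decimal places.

Var(N+A) = 2 + 2·[0.51] = 2 + 1.02 = 3.02.
Under uncorrelated errors the observed covariances equal the true-score covariances, so only the own-variance terms attenuate.
True-score variance = [0.57 + 0.65] + 1.02 = 1.22 + 1.02 = 2.24.
Reliability = 2.24 / 3.02 = 0.7417.

0.7417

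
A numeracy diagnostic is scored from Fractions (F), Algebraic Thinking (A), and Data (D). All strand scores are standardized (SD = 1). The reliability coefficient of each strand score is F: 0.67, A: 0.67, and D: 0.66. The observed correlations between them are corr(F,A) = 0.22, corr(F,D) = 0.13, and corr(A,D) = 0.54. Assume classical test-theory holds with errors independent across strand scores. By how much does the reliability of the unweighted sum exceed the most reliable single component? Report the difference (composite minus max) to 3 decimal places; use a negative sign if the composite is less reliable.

0.121

Var(sum) = 3 + 1.78 = 4.78; true-score variance = 2 + 1.78 = 3.78; composite reliability = 0.7908.
Max component reliability = 0.6700.
Difference = 0.7908 − 0.6700 = 0.121.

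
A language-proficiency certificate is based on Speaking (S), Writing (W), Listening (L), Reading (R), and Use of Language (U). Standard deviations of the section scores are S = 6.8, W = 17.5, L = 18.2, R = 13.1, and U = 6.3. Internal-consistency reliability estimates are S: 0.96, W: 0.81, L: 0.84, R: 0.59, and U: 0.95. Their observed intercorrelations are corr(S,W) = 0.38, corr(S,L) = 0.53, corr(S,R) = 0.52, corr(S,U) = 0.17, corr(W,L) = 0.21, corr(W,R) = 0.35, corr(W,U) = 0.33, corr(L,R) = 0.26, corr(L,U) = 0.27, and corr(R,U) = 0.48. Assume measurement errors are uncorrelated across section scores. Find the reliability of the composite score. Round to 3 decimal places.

Var(S+W+L+R+U) = 6.8² + 17.5² + 18.2² + 13.1² + 6.3² + 2·[6.8·17.5·0.38 + 6.8·18.2·0.53 + 6.8·13.1·0.52 + 6.8·6.3·0.17 + 17.5·18.2·0.21 + 17.5·13.1·0.35 + 17.5·6.3·0.33 + 18.2·13.1·0.26 + 18.2·6.3·0.27 + 13.1·6.3·0.48] = 895.03 + 960.968 = 1856.
With uncorrelated errors the cross-covariances are all true-score covariance, so they carry over unchanged; only the diagonal terms shrink to ρᵢσᵢ².
True-score variance = [6.8²·0.96 + 17.5²·0.81 + 18.2²·0.84 + 13.1²·0.59 + 6.3²·0.95] + 960.968 = 709.65 + 960.968 = 1670.62.
Reliability = 1670.62 / 1856 = 0.900.

0.900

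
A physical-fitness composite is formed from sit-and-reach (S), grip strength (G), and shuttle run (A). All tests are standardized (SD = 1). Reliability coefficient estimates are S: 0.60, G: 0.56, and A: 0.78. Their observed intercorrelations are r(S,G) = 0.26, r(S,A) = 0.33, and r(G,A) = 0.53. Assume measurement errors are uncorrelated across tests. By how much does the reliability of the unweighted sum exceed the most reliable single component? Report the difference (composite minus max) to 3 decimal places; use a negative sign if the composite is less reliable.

Var(sum) = 3 + 2.24 = 5.24; true-score variance = 1.94 + 2.24 = 4.18; composite reliability = 0.7977.
Max component reliability = 0.7800.
Difference = 0.7977 − 0.7800 = 0.018.

0.018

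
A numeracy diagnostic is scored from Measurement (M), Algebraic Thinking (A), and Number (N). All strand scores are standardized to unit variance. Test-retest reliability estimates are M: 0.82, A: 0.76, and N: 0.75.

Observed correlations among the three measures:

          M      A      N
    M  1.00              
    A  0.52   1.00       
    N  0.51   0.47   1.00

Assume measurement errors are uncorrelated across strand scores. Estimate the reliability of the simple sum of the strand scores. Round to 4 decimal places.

Var(M+A+N) = 3 + 2·[0.52 + 0.51 + 0.47] = 3 + 3 = 6.
With uncorrelated errors the cross-covariances are all true-score covariance, so they carry over unchanged; only the diagonal terms shrink to ρᵢσᵢ².
True-score variance = [0.82 + 0.76 + 0.75] + 3 = 2.33 + 3 = 5.33.
Reliability = 5.33 / 6 = 0.8883.

0.8883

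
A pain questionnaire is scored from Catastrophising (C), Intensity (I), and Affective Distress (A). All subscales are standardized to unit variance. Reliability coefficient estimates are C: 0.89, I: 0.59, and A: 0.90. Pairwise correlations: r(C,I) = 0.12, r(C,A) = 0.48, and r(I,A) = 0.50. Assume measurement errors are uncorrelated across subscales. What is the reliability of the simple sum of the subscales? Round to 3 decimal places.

Var(C+I+A) = 3 + 2·[0.12 + 0.48 + 0.50] = 3 + 2.2 = 5.2.
With uncorrelated errors the cross-covariances are all true-score covariance, so they carry over unchanged; only the diagonal terms shrink to ρᵢσᵢ².
True-score variance = [0.89 + 0.59 + 0.90] + 2.2 = 2.38 + 2.2 = 4.58.
Reliability = 4.58 / 5.2 = 0.881.

0.881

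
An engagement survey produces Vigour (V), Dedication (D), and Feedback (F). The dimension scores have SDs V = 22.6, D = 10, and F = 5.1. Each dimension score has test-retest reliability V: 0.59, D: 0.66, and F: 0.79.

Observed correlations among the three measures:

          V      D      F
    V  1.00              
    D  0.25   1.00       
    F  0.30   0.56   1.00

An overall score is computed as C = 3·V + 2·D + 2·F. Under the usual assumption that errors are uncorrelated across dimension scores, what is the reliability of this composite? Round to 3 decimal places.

Var(C) = 3²·22.6² + 2²·10² + 2²·5.1² + 2·[6·22.6·10·0.25 + 6·22.6·5.1·0.30 + 4·10·5.1·0.56] = 5100.88 + 1321.42 = 6422.3.
Because errors are independent across components, Cov(Tᵢ,Tⱼ) = Cov(Xᵢ,Xⱼ); the off-diagonal part of the true-score variance is the same as above.
True-score variance = [3²·22.6²·0.59 + 2²·10²·0.66 + 2²·5.1²·0.79] + 1321.42 = 3058.33 + 1321.42 = 4379.74.
Reliability = 4379.74 / 6422.3 = 0.682.

0.682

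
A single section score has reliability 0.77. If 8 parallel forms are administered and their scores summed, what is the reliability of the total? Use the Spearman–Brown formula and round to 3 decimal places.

0.964

ρ_k = kρ / (1 + (k−1)ρ) = 8·0.77 / (1 + 7·0.77) = 6.160 / 6.390 = 0.964.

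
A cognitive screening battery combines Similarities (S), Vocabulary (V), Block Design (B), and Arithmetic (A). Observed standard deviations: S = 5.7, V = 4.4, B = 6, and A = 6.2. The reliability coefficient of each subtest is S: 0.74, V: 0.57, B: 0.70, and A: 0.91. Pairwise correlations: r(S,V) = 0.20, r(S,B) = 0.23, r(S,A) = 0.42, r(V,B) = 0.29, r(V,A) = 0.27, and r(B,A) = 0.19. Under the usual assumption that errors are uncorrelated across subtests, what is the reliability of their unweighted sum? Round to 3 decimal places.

Var(S+V+B+A) = 5.7² + 4.4² + 6² + 6.2² + 2·[5.7·4.4·0.20 + 5.7·6·0.23 + 5.7·6.2·0.42 + 4.4·6·0.29 + 4.4·6.2·0.27 + 6·6.2·0.19] = 126.29 + 99.6288 = 225.919.
Under uncorrelated errors the observed covariances equal the true-score covariances, so only the own-variance terms attenuate.
True-score variance = [5.7²·0.74 + 4.4²·0.57 + 6²·0.70 + 6.2²·0.91] + 99.6288 = 95.2582 + 99.6288 = 194.887.
Reliability = 194.887 / 225.919 = 0.863.

0.863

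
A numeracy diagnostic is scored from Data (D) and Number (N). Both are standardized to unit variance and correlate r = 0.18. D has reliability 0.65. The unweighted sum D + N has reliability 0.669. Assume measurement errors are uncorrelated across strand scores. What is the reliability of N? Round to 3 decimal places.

Var(D+N) = 2 + 2·0.18 = 2.360.
True-score variance = ρ_D + ρ_N + 2·0.18, so 0.669 = (0.65 + ρ_N + 0.36) / 2.360.
ρ_N = 0.669·2.360 − 0.65 − 0.36 = 0.569.

0.569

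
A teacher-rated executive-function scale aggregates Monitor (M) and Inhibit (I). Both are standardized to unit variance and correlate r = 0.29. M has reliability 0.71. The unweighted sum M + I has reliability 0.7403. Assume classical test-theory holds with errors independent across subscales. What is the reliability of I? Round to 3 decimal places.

Var(M+I) = 2 + 2·0.29 = 2.580.
True-score variance = ρ_M + ρ_I + 2·0.29, so 0.7403 = (0.71 + ρ_I + 0.58) / 2.580.
ρ_I = 0.7403·2.580 − 0.71 − 0.58 = 0.620.

0.620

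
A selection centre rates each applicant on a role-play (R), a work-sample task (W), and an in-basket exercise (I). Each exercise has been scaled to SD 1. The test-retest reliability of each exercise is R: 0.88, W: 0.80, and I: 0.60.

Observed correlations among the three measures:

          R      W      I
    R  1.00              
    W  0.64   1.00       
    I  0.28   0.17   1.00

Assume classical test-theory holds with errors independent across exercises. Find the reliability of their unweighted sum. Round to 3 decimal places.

Var(R+W+I) = 3 + 2·[0.64 + 0.28 + 0.17] = 3 + 2.18 = 5.18.
Because errors are independent across components, Cov(Tᵢ,Tⱼ) = Cov(Xᵢ,Xⱼ); the off-diagonal part of the true-score variance is the same as above.
True-score variance = [0.88 + 0.80 + 0.60] + 2.18 = 2.28 + 2.18 = 4.46.
Reliability = 4.46 / 5.18 = 0.861.

0.861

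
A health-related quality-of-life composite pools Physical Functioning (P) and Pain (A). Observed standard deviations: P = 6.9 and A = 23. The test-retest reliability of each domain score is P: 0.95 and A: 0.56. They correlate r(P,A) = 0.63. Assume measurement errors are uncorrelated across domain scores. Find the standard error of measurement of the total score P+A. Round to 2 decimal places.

Var(total) = 576.61 + 199.962 = 776.572.
True-score variance = 341.47 + 199.962 = 541.432, so reliability = 0.6972.
Error variance = 776.572 − 541.432 = 235.14; SEM = √235.14 = 15.33.

15.33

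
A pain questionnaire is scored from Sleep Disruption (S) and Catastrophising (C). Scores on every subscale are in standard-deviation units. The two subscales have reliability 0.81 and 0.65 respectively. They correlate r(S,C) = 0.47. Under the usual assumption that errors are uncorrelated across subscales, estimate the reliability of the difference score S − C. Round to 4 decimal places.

0.4906

Var(S−C) = 1 + 1 − 2·0.47 = 2 − 0.94 = 1.06.
With uncorrelated errors the cross-covariances are all true-score covariance, so they carry over unchanged; only the diagonal terms shrink to ρᵢσᵢ².
True-score variance = [0.81 + 0.65] − 0.94 = 1.46 − 0.94 = 0.52.
Reliability = 0.52 / 1.06 = 0.4906.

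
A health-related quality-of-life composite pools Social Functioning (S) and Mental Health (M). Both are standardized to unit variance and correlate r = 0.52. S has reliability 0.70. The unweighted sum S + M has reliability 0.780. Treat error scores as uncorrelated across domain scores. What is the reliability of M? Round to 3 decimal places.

0.631

Var(S+M) = 2 + 2·0.52 = 3.040.
True-score variance = ρ_S + ρ_M + 2·0.52, so 0.780 = (0.70 + ρ_M + 1.04) / 3.040.
ρ_M = 0.780·3.040 − 0.70 − 1.04 = 0.631.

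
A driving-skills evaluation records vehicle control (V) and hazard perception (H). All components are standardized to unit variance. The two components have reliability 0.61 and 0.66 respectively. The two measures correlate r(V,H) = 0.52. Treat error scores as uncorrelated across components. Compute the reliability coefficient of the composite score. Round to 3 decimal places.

Var(V+H) = 2 + 2·[0.52] = 2 + 1.04 = 3.04.
Under uncorrelated errors the observed covariances equal the true-score covariances, so only the own-variance terms attenuate.
True-score variance = [0.61 + 0.66] + 1.04 = 1.27 + 1.04 = 2.31.
Reliability = 2.31 / 3.04 = 0.760.

0.760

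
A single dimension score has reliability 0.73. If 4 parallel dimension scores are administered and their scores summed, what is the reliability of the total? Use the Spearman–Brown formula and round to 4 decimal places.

ρ_k = kρ / (1 + (k−1)ρ) = 4·0.73 / (1 + 3·0.73) = 2.920 / 3.190 = 0.9154.

0.9154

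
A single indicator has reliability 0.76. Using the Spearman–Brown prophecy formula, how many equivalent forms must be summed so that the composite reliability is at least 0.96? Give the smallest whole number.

k ≥ ρ*(1−ρ₁)/(ρ₁(1−ρ*)) = 0.96·0.24 / (0.76·0.04) = 7.579.
Smallest integer k = 8.

8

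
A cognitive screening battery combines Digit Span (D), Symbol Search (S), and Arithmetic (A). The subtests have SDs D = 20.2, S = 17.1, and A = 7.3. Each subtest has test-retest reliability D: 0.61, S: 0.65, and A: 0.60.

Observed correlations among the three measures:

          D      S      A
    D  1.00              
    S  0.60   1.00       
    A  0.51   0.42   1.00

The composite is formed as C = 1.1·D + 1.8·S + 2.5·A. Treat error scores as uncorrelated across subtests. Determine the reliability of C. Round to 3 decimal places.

0.811

Var(C) = 1.1²·20.2² + 1.8²·17.1² + 2.5²·7.3² + 2·[1.98·20.2·17.1·0.60 + 2.75·20.2·7.3·0.51 + 4.5·17.1·7.3·0.42] = 1774.2 + 1706.2 = 3480.4.
Because errors are independent across components, Cov(Tᵢ,Tⱼ) = Cov(Xᵢ,Xⱼ); the off-diagonal part of the true-score variance is the same as above.
True-score variance = [1.1²·20.2²·0.61 + 1.8²·17.1²·0.65 + 2.5²·7.3²·0.60] + 1706.2 = 1116.83 + 1706.2 = 2823.03.
Reliability = 2823.03 / 3480.4 = 0.811.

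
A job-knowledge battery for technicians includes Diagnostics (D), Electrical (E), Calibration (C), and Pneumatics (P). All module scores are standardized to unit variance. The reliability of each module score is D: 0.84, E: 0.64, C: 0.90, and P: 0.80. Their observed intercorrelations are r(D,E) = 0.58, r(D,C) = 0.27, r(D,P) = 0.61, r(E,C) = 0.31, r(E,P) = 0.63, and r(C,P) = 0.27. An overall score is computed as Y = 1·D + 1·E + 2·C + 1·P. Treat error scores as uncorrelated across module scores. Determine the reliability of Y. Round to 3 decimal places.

0.920

Var(Y) = 1 + 1 + 2² + 1 + 2·[0.58 + 2·0.27 + 0.61 + 2·0.31 + 0.63 + 2·0.27] = 7 + 7.04 = 14.04.
Under uncorrelated errors the observed covariances equal the true-score covariances, so only the own-variance terms attenuate.
True-score variance = [0.84 + 0.64 + 2²·0.90 + 0.80] + 7.04 = 5.88 + 7.04 = 12.92.
Reliability = 12.92 / 14.04 = 0.920.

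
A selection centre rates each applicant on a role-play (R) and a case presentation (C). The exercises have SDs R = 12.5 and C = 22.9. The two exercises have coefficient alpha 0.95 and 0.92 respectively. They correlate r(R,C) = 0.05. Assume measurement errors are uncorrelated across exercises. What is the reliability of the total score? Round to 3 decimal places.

0.930

Var(R+C) = 12.5² + 22.9² + 2·[12.5·22.9·0.05] = 680.66 + 28.625 = 709.285.
Under uncorrelated errors the observed covariances equal the true-score covariances, so only the own-variance terms attenuate.
True-score variance = [12.5²·0.95 + 22.9²·0.92] + 28.625 = 630.895 + 28.625 = 659.52.
Reliability = 659.52 / 709.285 = 0.930.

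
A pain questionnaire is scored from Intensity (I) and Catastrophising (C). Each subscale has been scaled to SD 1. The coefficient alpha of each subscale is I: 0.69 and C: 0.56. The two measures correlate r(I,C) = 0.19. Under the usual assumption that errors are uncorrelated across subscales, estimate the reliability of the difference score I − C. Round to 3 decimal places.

0.537

Var(I−C) = 1 + 1 − 2·0.19 = 2 − 0.38 = 1.62.
With uncorrelated errors the cross-covariances are all true-score covariance, so they carry over unchanged; only the diagonal terms shrink to ρᵢσᵢ².
True-score variance = [0.69 + 0.56] − 0.38 = 1.25 − 0.38 = 0.87.
Reliability = 0.87 / 1.62 = 0.537.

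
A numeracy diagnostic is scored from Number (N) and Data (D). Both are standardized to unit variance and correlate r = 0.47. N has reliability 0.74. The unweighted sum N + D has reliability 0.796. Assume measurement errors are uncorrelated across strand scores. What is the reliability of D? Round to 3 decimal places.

Var(N+D) = 2 + 2·0.47 = 2.940.
True-score variance = ρ_N + ρ_D + 2·0.47, so 0.796 = (0.74 + ρ_D + 0.94) / 2.940.
ρ_D = 0.796·2.940 − 0.74 − 0.94 = 0.660.

0.660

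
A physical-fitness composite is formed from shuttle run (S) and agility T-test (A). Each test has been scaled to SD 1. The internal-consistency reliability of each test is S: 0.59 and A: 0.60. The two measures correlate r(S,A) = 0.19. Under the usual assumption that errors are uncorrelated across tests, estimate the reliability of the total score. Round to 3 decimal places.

Var(S+A) = 2 + 2·[0.19] = 2 + 0.38 = 2.38.
Because errors are independent across components, Cov(Tᵢ,Tⱼ) = Cov(Xᵢ,Xⱼ); the off-diagonal part of the true-score variance is the same as above.
True-score variance = [0.59 + 0.60] + 0.38 = 1.19 + 0.38 = 1.57.
Reliability = 1.57 / 2.38 = 0.660.

0.660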